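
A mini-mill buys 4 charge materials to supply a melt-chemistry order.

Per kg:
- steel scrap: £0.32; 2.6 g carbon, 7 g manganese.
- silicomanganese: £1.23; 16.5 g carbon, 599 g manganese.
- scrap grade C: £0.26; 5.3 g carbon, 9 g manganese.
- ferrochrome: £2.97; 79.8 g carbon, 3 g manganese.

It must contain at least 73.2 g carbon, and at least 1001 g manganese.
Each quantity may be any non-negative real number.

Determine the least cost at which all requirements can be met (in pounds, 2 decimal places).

Treat it as an LP. Let x1 = kg of steel scrap, x2 = kg of silicomanganese, x3 = kg of scrap grade C, x4 = kg of ferrochrome.
min 0.32x1 + 1.23x2 + 0.26x3 + 2.97x4 with:
  2.6x1 + 16.5x2 + 5.3x3 + 79.8x4 ≥ 73.2   (carbon)
  7x1 + 599x2 + 9x3 + 3x4 ≥ 1001   (manganese)
  x1, x2, x3, x4 ≥ 0.
The optimal basis is {silicomanganese, ferrochrome}; steel scrap, scrap grade C drop out. There the carbon and manganese constraints are tight.
Solving gives x2 = 1.668, x4 = 0.5724.
Cost = 1.23·1.668 + 2.97·0.5724 = 3.7517.

£3.75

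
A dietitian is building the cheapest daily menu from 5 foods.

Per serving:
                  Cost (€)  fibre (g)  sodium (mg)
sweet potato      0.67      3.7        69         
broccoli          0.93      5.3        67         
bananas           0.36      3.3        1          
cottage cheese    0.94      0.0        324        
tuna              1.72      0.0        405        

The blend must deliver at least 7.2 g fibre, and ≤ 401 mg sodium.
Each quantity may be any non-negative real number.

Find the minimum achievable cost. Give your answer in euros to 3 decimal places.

Let x1 = servings of sweet potato, x2 = servings of broccoli, x3 = servings of bananas, x4 = servings of cottage cheese, x5 = servings of tuna.
Minimise 0.67x1 + 0.93x2 + 0.36x3 + 0.94x4 + 1.72x5 s.t.:
  3.7x1 + 5.3x2 + 3.3x3 ≥ 7.2   (fibre)
  69x1 + 67x2 + 1x3 + 324x4 + 405x5 ≤ 401   (sodium)
  x1, x2, x3, x4, x5 ≥ 0.
At the optimum only bananas is positive (sweet potato, broccoli, cottage cheese, tuna = 0). Binding constraint: fibre.
Optimal quantities: bananas = 2.1818 servings.
Hence cost = 0.36·2.1818 = €0.78545.

€0.785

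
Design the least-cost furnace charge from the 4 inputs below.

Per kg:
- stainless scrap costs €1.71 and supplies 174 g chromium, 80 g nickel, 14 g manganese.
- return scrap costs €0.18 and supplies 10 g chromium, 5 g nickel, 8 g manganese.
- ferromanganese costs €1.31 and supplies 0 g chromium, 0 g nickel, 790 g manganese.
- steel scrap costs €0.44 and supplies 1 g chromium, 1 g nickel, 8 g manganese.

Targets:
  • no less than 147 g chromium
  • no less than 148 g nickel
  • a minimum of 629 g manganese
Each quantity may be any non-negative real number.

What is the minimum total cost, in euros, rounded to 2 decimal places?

Let x1 = kg of stainless scrap, x2 = kg of return scrap, x3 = kg of ferromanganese, x4 = kg of steel scrap.
Minimise 1.71x1 + 0.18x2 + 1.31x3 + 0.44x4 s.t.:
  174x1 + 10x2 + 1x4 ≥ 147   (chromium)
  80x1 + 5x2 + 1x4 ≥ 148   (nickel)
  14x1 + 8x2 + 790x3 + 8x4 ≥ 629   (manganese)
  x1, x2, x3, x4 ≥ 0.
The cheapest feasible vertex uses only stainless scrap, ferromanganese; return scrap, steel scrap are not used. The nickel and manganese requirements are met with equality.
Solving gives x1 = 1.85, x3 = 0.7634.
Total cost: 1.71·1.85 + 1.31·0.7634 = 4.1636.

€4.16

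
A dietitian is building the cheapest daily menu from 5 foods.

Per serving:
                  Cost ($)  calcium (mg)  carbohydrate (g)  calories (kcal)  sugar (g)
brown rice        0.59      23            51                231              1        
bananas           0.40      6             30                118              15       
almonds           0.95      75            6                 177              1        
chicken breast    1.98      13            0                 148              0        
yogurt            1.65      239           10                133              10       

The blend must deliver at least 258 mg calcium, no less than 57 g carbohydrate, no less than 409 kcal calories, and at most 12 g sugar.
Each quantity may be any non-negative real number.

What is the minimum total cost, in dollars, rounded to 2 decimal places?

$2.31

Set it up as a linear program. Let x1 = servings of brown rice, x2 = servings of bananas, x3 = servings of almonds, x4 = servings of chicken breast, x5 = servings of yogurt.
Minimise 0.59x1 + 0.4x2 + 0.95x3 + 1.98x4 + 1.65x5 subject to:
  23x1 + 6x2 + 75x3 + 13x4 + 239x5 ≥ 258   (calcium)
  51x1 + 30x2 + 6x3 + 10x5 ≥ 57   (carbohydrate)
  231x1 + 118x2 + 177x3 + 148x4 + 133x5 ≥ 409   (calories)
  1x1 + 15x2 + 1x3 + 10x5 ≤ 12   (sugar)
  x1, x2, x3, x4, x5 ≥ 0.
The minimum-cost mix takes nothing from bananas, almonds, chicken breast — only brown rice, yogurt. Binding constraints: calcium and calories.
Solving gives x1 = 1.216, x5 = 0.9624.
Cost = 0.59·1.216 + 1.65·0.9624 = 2.3054.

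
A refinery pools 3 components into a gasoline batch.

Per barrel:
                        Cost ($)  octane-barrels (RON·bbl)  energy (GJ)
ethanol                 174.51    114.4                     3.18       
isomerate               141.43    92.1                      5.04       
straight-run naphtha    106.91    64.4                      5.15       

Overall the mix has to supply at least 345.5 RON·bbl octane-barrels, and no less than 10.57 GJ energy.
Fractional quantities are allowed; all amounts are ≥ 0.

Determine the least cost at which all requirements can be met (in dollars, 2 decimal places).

$527.40

Let x1 = barrels of ethanol, x2 = barrels of isomerate, x3 = barrels of straight-run naphtha.
Minimize 174.51x1 + 141.43x2 + 106.91x3 subject to:
  114.4x1 + 92.1x2 + 64.4x3 ≥ 345.5   (octane-barrels)
  3.18x1 + 5.04x2 + 5.15x3 ≥ 10.57   (energy)
  x1, x2, x3 ≥ 0.
At the optimum only ethanol, isomerate are positive (straight-run naphtha = 0). There the octane-barrels and energy constraints are tight.
That vertex is x1 = 2.70648, x2 = 0.389562.
Hence cost = 174.51·2.70648 + 141.43·0.389562 = $527.4036.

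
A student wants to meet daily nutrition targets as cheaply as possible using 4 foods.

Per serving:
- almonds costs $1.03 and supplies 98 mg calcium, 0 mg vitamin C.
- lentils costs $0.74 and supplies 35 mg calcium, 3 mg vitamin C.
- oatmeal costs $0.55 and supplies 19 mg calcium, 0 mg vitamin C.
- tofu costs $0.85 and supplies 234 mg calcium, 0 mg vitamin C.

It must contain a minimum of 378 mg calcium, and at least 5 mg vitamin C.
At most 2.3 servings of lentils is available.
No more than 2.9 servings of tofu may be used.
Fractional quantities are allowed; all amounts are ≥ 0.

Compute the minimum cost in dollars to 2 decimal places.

$2.39

Let x1 = servings of almonds, x2 = servings of lentils, x3 = servings of oatmeal, x4 = servings of tofu.
min 1.03x1 + 0.74x2 + 0.55x3 + 0.85x4 s.t.:
  98x1 + 35x2 + 19x3 + 234x4 ≥ 378   (calcium)
  3x2 ≥ 5   (vitamin C)
  x2 ≤ 2.3
  x4 ≤ 2.9
  x1, x2, x3, x4 ≥ 0.
At the optimum only lentils, tofu are positive (almonds, oatmeal = 0). Binding constraints: calcium and vitamin C.
That vertex is x2 = 1.667, x4 = 1.366.
Objective = 0.74·1.667 + 0.85·1.366 = 2.3947.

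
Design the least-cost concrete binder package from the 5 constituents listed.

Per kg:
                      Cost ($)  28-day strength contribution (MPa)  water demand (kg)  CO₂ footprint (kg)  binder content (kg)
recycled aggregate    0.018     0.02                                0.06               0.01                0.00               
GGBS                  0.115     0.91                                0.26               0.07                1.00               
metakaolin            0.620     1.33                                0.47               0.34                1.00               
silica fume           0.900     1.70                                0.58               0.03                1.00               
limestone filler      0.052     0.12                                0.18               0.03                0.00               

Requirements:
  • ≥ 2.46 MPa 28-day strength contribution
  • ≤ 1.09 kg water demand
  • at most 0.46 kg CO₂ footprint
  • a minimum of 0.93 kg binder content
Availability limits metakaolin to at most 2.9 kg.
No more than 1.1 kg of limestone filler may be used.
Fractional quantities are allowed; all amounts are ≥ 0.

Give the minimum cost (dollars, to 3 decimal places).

This is a linear program. Let x1 = kg of recycled aggregate, x2 = kg of GGBS, x3 = kg of metakaolin, x4 = kg of silica fume, x5 = kg of limestone filler.
Minimize 0.018x1 + 0.115x2 + 0.62x3 + 0.9x4 + 0.052x5 with:
  0.02x1 + 0.91x2 + 1.33x3 + 1.7x4 + 0.12x5 ≥ 2.46   (28-day strength contribution)
  0.06x1 + 0.26x2 + 0.47x3 + 0.58x4 + 0.18x5 ≤ 1.09   (water demand)
  0.01x1 + 0.07x2 + 0.34x3 + 0.03x4 + 0.03x5 ≤ 0.46   (CO₂ footprint)
  1x2 + 1x3 + 1x4 ≥ 0.93   (binder content)
  x3 ≤ 2.9
  x5 ≤ 1.1
  x1, x2, x3, x4, x5 ≥ 0.
The minimum-cost mix takes nothing from recycled aggregate, metakaolin, silica fume, limestone filler — only GGBS. There the 28-day strength contribution constraint is tight.
Solving gives x2 = 2.703.
Hence cost = 0.115·2.703 = $0.31085.

$0.311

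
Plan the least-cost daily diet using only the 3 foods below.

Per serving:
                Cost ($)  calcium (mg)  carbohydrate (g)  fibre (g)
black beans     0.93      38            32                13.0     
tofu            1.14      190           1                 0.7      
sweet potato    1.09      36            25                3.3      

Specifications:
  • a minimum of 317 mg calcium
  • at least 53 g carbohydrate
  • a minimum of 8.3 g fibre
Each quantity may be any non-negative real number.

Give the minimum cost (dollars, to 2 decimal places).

$3.04

Let x1 = servings of black beans, x2 = servings of tofu, x3 = servings of sweet potato.
min 0.93x1 + 1.14x2 + 1.09x3 with:
  38x1 + 190x2 + 36x3 ≥ 317   (calcium)
  32x1 + 1x2 + 25x3 ≥ 53   (carbohydrate)
  13x1 + 0.7x2 + 3.3x3 ≥ 8.3   (fibre)
  x1, x2, x3 ≥ 0.
The optimal basis is {black beans, tofu}; sweet potato drops out. Binding constraints: calcium and carbohydrate.
Optimal quantities: black beans = 1.614 servings, tofu = 1.346 servings.
Hence cost = 0.93·1.614 + 1.14·1.346 = $3.0355.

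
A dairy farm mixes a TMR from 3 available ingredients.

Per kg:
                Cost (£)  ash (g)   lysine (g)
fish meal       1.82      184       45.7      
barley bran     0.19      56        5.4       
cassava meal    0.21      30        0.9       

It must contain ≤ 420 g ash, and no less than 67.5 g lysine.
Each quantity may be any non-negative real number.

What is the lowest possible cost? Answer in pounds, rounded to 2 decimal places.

Set it up as a linear program. Let x1 = kg of fish meal, x2 = kg of barley bran, x3 = kg of cassava meal.
min 1.82x1 + 0.19x2 + 0.21x3 s.t.:
  184x1 + 56x2 + 30x3 ≤ 420   (ash)
  45.7x1 + 5.4x2 + 0.9x3 ≥ 67.5   (lysine)
  x1, x2, x3 ≥ 0.
At the optimum only fish meal, barley bran are positive (cassava meal = 0). Binding constraints: ash and lysine.
So fish meal = 0.9658 kg, barley bran = 4.327 kg.
Hence cost = 1.82·0.9658 + 0.19·4.327 = £2.5799.

£2.58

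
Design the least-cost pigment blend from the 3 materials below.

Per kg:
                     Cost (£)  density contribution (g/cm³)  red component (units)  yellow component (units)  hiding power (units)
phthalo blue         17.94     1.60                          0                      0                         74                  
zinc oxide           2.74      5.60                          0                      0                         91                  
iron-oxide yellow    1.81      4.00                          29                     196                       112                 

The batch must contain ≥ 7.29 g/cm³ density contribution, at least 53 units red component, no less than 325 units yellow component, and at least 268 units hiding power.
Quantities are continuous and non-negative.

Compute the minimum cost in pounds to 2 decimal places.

£4.33

Let x1 = kg of phthalo blue, x2 = kg of zinc oxide, x3 = kg of iron-oxide yellow.
Minimise 17.94x1 + 2.74x2 + 1.81x3 s.t.:
  1.6x1 + 5.6x2 + 4x3 ≥ 7.29   (density contribution)
  29x3 ≥ 53   (red component)
  196x3 ≥ 325   (yellow component)
  74x1 + 91x2 + 112x3 ≥ 268   (hiding power)
  x1, x2, x3 ≥ 0.
The minimum-cost mix takes nothing from phthalo blue, zinc oxide — only iron-oxide yellow. Binding constraint: hiding power.
Solving gives x3 = 2.393.
Cost = 1.81·2.393 = 4.3313.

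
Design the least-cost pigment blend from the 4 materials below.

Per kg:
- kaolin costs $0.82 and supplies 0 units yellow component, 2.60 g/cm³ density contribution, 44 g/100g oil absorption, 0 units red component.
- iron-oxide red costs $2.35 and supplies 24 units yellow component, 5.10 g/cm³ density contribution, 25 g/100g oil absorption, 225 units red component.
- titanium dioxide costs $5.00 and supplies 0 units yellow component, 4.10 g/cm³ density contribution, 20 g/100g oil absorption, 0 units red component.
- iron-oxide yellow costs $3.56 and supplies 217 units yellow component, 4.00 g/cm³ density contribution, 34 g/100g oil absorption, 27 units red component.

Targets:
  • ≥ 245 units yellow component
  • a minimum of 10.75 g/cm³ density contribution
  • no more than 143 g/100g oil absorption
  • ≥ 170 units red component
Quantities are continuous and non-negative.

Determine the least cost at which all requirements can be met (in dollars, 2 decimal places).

$6.29

Set it up as a linear program. Let x1 = kg of kaolin, x2 = kg of iron-oxide red, x3 = kg of titanium dioxide, x4 = kg of iron-oxide yellow.
Minimise 0.82x1 + 2.35x2 + 5x3 + 3.56x4 s.t.:
  24x2 + 217x4 ≥ 245   (yellow component)
  2.6x1 + 5.1x2 + 4.1x3 + 4x4 ≥ 10.75   (density contribution)
  44x1 + 25x2 + 20x3 + 34x4 ≤ 143   (oil absorption)
  225x2 + 27x4 ≥ 170   (red component)
  x1, x2, x3, x4 ≥ 0.
The optimal basis is {kaolin, iron-oxide red, iron-oxide yellow}; titanium dioxide drops out. There the yellow component, density contribution, red component constraints are tight.
Solving gives x1 = 1.272, x2 = 0.6284, x4 = 1.06.
Objective = 0.82·1.272 + 2.35·0.6284 + 3.56·1.06 = 6.2934.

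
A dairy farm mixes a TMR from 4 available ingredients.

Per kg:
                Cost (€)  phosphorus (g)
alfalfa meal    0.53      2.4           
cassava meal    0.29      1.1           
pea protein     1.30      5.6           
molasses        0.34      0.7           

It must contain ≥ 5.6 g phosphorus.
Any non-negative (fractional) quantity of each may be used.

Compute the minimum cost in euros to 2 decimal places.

Set it up as a linear program. Let x1 = kg of alfalfa meal, x2 = kg of cassava meal, x3 = kg of pea protein, x4 = kg of molasses.
min 0.53x1 + 0.29x2 + 1.3x3 + 0.34x4 with:
  2.4x1 + 1.1x2 + 5.6x3 + 0.7x4 ≥ 5.6   (phosphorus)
  x1, x2, x3, x4 ≥ 0.
At the optimum only alfalfa meal is positive (cassava meal, pea protein, molasses = 0). The phosphorus requirement is met with equality.
That vertex is x1 = 2.333.
Objective = 0.53·2.333 = 1.2365.

€1.24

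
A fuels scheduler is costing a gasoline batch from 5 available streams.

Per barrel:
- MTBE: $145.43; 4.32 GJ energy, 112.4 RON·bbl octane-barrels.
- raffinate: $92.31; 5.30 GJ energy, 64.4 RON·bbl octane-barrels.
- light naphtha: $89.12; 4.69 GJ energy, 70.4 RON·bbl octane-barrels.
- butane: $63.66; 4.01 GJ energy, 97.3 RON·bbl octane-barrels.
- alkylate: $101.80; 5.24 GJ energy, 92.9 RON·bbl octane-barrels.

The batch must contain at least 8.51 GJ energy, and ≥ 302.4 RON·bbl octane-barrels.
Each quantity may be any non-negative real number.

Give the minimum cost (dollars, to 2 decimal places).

Let x1 = barrels of MTBE, x2 = barrels of raffinate, x3 = barrels of light naphtha, x4 = barrels of butane, x5 = barrels of alkylate.
min 145.43x1 + 92.31x2 + 89.12x3 + 63.66x4 + 101.8x5 with:
  4.32x1 + 5.3x2 + 4.69x3 + 4.01x4 + 5.24x5 ≥ 8.51   (energy)
  112.4x1 + 64.4x2 + 70.4x3 + 97.3x4 + 92.9x5 ≥ 302.4   (octane-barrels)
  x1, x2, x3, x4, x5 ≥ 0.
The cheapest feasible vertex uses only butane; MTBE, raffinate, light naphtha, alkylate are not used. The octane-barrels requirement is met with equality.
Optimal quantities: butane = 3.1079 barrels.
Hence cost = 63.66·3.1079 = $197.8489.

$197.85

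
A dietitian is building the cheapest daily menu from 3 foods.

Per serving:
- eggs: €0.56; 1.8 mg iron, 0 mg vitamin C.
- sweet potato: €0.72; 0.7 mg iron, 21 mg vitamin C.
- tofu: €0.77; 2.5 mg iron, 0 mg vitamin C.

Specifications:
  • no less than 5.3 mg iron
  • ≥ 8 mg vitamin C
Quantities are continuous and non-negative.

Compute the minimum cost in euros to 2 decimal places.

€1.82

Let x1 = servings of eggs, x2 = servings of sweet potato, x3 = servings of tofu.
min 0.56x1 + 0.72x2 + 0.77x3 with:
  1.8x1 + 0.7x2 + 2.5x3 ≥ 5.3   (iron)
  21x2 ≥ 8   (vitamin C)
  x1, x2, x3 ≥ 0.
At the optimum only sweet potato, tofu are positive (eggs = 0). Binding constraints: iron and vitamin C.
Solving gives x2 = 0.381, x3 = 2.013.
Total cost: 0.72·0.381 + 0.77·2.013 = 1.8243.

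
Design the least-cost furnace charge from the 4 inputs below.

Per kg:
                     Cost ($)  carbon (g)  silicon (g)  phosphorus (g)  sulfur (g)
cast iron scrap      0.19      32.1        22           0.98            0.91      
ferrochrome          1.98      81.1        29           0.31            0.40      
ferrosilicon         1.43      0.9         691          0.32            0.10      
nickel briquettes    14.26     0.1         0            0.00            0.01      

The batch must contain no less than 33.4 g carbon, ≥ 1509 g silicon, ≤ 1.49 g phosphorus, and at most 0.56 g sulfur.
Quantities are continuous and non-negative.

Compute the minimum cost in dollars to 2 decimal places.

Let x1 = kg of cast iron scrap, x2 = kg of ferrochrome, x3 = kg of ferrosilicon, x4 = kg of nickel briquettes.
Minimise 0.19x1 + 1.98x2 + 1.43x3 + 14.26x4 subject to:
  32.1x1 + 81.1x2 + 0.9x3 + 0.1x4 ≥ 33.4   (carbon)
  22x1 + 29x2 + 691x3 ≥ 1509   (silicon)
  0.98x1 + 0.31x2 + 0.32x3 ≤ 1.49   (phosphorus)
  0.91x1 + 0.4x2 + 0.1x3 + 0.01x4 ≤ 0.56   (sulfur)
  x1, x2, x3, x4 ≥ 0.
The optimal basis is {cast iron scrap, ferrochrome, ferrosilicon}; nickel briquettes drops out. The carbon, silicon, sulfur requirements are met with equality.
So cast iron scrap = 0.2508 kg, ferrochrome = 0.2886 kg, ferrosilicon = 2.164 kg.
Objective = 0.19·0.2508 + 1.98·0.2886 + 1.43·2.164 = 3.7136.

$3.71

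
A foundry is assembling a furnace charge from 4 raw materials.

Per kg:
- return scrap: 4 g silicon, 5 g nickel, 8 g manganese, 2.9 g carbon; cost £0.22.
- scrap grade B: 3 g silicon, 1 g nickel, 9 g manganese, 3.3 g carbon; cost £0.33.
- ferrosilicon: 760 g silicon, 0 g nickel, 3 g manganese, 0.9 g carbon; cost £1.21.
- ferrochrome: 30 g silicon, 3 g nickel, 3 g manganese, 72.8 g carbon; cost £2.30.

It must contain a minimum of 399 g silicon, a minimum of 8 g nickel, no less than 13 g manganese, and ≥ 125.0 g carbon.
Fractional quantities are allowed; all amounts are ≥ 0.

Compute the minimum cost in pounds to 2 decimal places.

This is a linear program. Let x1 = kg of return scrap, x2 = kg of scrap grade B, x3 = kg of ferrosilicon, x4 = kg of ferrochrome.
min 0.22x1 + 0.33x2 + 1.21x3 + 2.3x4 s.t.:
  4x1 + 3x2 + 760x3 + 30x4 ≥ 399   (silicon)
  5x1 + 1x2 + 3x4 ≥ 8   (nickel)
  8x1 + 9x2 + 3x3 + 3x4 ≥ 13   (manganese)
  2.9x1 + 3.3x2 + 0.9x3 + 72.8x4 ≥ 125   (carbon)
  x1, x2, x3, x4 ≥ 0.
At the optimum only return scrap, ferrosilicon, ferrochrome are positive (scrap grade B = 0). Binding constraints: silicon, manganese, carbon.
Optimal quantities: return scrap = 0.8251 kg, ferrosilicon = 0.4544 kg, ferrochrome = 1.679 kg.
Cost = 0.22·0.8251 + 1.21·0.4544 + 2.3·1.679 = 4.5930.

£4.59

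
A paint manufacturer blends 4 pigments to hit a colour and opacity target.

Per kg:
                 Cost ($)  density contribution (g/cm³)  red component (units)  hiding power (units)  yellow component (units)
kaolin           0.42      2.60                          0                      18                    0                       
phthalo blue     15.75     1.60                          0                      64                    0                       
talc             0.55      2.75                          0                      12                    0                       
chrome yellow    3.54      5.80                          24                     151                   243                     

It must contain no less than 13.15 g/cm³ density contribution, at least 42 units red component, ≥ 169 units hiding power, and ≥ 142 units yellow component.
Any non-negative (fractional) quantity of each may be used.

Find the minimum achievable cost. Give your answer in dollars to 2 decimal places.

Set it up as a linear program. Let x1 = kg of kaolin, x2 = kg of phthalo blue, x3 = kg of talc, x4 = kg of chrome yellow.
min 0.42x1 + 15.75x2 + 0.55x3 + 3.54x4 s.t.:
  2.6x1 + 1.6x2 + 2.75x3 + 5.8x4 ≥ 13.15   (density contribution)
  24x4 ≥ 42   (red component)
  18x1 + 64x2 + 12x3 + 151x4 ≥ 169   (hiding power)
  243x4 ≥ 142   (yellow component)
  x1, x2, x3, x4 ≥ 0.
The optimal basis is {kaolin, chrome yellow}; phthalo blue, talc drop out. There the density contribution and red component constraints are tight.
Solving gives x1 = 1.154, x4 = 1.75.
Hence cost = 0.42·1.154 + 3.54·1.75 = $6.6797.

$6.68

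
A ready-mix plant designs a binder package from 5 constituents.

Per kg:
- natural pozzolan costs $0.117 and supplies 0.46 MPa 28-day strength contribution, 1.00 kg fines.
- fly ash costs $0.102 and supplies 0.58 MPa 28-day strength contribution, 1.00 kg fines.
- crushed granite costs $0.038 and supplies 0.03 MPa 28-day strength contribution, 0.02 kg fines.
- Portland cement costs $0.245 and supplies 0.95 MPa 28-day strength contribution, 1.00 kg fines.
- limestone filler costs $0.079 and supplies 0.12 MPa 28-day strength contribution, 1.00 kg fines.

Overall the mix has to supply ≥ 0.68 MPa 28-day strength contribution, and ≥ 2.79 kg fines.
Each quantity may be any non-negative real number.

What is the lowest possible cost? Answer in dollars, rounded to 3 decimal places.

Let x1 = kg of natural pozzolan, x2 = kg of fly ash, x3 = kg of crushed granite, x4 = kg of Portland cement, x5 = kg of limestone filler.
min 0.117x1 + 0.102x2 + 0.038x3 + 0.245x4 + 0.079x5 with:
  0.46x1 + 0.58x2 + 0.03x3 + 0.95x4 + 0.12x5 ≥ 0.68   (28-day strength contribution)
  1x1 + 1x2 + 0.02x3 + 1x4 + 1x5 ≥ 2.79   (fines)
  x1, x2, x3, x4, x5 ≥ 0.
The optimal basis is {fly ash, limestone filler}; natural pozzolan, crushed granite, Portland cement drop out. Binding constraints: 28-day strength contribution and fines.
That vertex is x2 = 0.7504, x5 = 2.04.
Objective = 0.102·0.7504 + 0.079·2.04 = 0.23770.

$0.238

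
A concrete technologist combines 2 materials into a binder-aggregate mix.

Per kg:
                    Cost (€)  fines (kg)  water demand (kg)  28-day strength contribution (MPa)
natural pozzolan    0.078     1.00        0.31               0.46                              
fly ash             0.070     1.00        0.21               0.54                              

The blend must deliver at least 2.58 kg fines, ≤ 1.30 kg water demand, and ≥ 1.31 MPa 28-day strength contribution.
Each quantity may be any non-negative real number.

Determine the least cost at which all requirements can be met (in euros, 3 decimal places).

Treat it as an LP. Let x1 = kg of natural pozzolan, x2 = kg of fly ash.
Minimize 0.078x1 + 0.07x2 subject to:
  1x1 + 1x2 ≥ 2.58   (fines)
  0.31x1 + 0.21x2 ≤ 1.3   (water demand)
  0.46x1 + 0.54x2 ≥ 1.31   (28-day strength contribution)
  x1, x2 ≥ 0.
The cheapest feasible vertex uses only fly ash; natural pozzolan is not used. The fines requirement is met with equality.
That vertex is x2 = 2.58.
Hence cost = 0.07·2.58 = €0.18060.

€0.181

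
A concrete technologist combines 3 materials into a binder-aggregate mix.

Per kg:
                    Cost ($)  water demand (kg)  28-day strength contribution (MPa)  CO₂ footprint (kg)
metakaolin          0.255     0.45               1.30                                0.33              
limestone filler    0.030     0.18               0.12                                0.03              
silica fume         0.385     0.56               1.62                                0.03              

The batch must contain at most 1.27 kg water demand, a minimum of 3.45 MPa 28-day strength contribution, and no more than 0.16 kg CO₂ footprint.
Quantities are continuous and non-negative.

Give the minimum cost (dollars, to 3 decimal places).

Let x1 = kg of metakaolin, x2 = kg of limestone filler, x3 = kg of silica fume.
min 0.255x1 + 0.03x2 + 0.385x3 subject to:
  0.45x1 + 0.18x2 + 0.56x3 ≤ 1.27   (water demand)
  1.3x1 + 0.12x2 + 1.62x3 ≥ 3.45   (28-day strength contribution)
  0.33x1 + 0.03x2 + 0.03x3 ≤ 0.16   (CO₂ footprint)
  x1, x2, x3 ≥ 0.
The optimal basis is {metakaolin, silica fume}; limestone filler drops out. The 28-day strength contribution and CO₂ footprint requirements are met with equality.
So metakaolin = 0.3142 kg, silica fume = 1.878 kg.
Objective = 0.255·0.3142 + 0.385·1.878 = 0.80315.

$0.803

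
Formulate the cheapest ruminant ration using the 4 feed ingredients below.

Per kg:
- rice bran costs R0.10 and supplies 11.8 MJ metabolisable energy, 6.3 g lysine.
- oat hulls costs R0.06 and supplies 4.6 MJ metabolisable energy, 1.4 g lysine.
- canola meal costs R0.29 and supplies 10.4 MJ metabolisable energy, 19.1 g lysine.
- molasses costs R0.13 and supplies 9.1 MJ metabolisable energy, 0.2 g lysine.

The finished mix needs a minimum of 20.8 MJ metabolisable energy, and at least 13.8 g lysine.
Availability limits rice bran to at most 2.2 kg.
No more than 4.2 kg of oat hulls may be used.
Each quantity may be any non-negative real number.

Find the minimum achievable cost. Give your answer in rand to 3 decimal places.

Let x1 = kg of rice bran, x2 = kg of oat hulls, x3 = kg of canola meal, x4 = kg of molasses.
min 0.1x1 + 0.06x2 + 0.29x3 + 0.13x4 subject to:
  11.8x1 + 4.6x2 + 10.4x3 + 9.1x4 ≥ 20.8   (metabolisable energy)
  6.3x1 + 1.4x2 + 19.1x3 + 0.2x4 ≥ 13.8   (lysine)
  x1 ≤ 2.2
  x2 ≤ 4.2
  x1, x2, x3, x4 ≥ 0.
The cheapest feasible vertex uses only rice bran, canola meal; oat hulls, molasses are not used. There the metabolisable energy and lysine constraints are tight.
Optimal quantities: rice bran = 1.587 kg, canola meal = 0.1989 kg.
Hence cost = 0.1·1.587 + 0.29·0.1989 = R0.21638.

R0.216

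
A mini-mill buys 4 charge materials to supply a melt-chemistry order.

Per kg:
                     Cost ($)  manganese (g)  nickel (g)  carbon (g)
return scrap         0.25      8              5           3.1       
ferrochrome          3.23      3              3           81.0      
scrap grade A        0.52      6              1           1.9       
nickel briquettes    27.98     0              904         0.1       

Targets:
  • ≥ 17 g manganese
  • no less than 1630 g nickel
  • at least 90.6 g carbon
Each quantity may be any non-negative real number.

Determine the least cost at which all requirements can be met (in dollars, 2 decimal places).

Set it up as a linear program. Let x1 = kg of return scrap, x2 = kg of ferrochrome, x3 = kg of scrap grade A, x4 = kg of nickel briquettes.
Minimize 0.25x1 + 3.23x2 + 0.52x3 + 27.98x4 with:
  8x1 + 3x2 + 6x3 ≥ 17   (manganese)
  5x1 + 3x2 + 1x3 + 904x4 ≥ 1630   (nickel)
  3.1x1 + 81x2 + 1.9x3 + 0.1x4 ≥ 90.6   (carbon)
  x1, x2, x3, x4 ≥ 0.
The optimal basis is {return scrap, nickel briquettes}; ferrochrome, scrap grade A drop out. There the nickel and carbon constraints are tight.
Optimal quantities: return scrap = 29.173 kg, nickel briquettes = 1.6417 kg.
Hence cost = 0.25·29.173 + 27.98·1.6417 = $53.2280.

$53.23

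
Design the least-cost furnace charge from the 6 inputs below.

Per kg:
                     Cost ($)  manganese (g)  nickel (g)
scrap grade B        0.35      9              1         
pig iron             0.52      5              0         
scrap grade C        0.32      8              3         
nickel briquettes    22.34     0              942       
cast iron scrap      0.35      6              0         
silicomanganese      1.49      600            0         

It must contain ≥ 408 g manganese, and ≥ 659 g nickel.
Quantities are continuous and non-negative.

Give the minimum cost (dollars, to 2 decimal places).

$16.64

Let x1 = kg of scrap grade B, x2 = kg of pig iron, x3 = kg of scrap grade C, x4 = kg of nickel briquettes, x5 = kg of cast iron scrap, x6 = kg of silicomanganese.
min 0.35x1 + 0.52x2 + 0.32x3 + 22.34x4 + 0.35x5 + 1.49x6 subject to:
  9x1 + 5x2 + 8x3 + 6x5 + 600x6 ≥ 408   (manganese)
  1x1 + 3x3 + 942x4 ≥ 659   (nickel)
  x1, x2, x3, x4, x5, x6 ≥ 0.
The cheapest feasible vertex uses only nickel briquettes, silicomanganese; scrap grade B, pig iron, scrap grade C, cast iron scrap are not used. There the manganese and nickel constraints are tight.
Solving gives x4 = 0.6996, x6 = 0.68.
Objective = 22.34·0.6996 + 1.49·0.68 = 16.6423.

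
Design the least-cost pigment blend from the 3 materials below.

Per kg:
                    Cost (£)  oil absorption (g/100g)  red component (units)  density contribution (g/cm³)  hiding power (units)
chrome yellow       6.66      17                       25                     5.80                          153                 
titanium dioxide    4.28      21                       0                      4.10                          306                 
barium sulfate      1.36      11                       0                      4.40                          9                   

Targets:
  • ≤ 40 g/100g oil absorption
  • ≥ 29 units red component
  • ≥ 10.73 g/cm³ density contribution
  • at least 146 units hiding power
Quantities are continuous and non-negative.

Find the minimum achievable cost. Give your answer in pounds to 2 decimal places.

£8.96

Let x1 = kg of chrome yellow, x2 = kg of titanium dioxide, x3 = kg of barium sulfate.
min 6.66x1 + 4.28x2 + 1.36x3 s.t.:
  17x1 + 21x2 + 11x3 ≤ 40   (oil absorption)
  25x1 ≥ 29   (red component)
  5.8x1 + 4.1x2 + 4.4x3 ≥ 10.73   (density contribution)
  153x1 + 306x2 + 9x3 ≥ 146   (hiding power)
  x1, x2, x3 ≥ 0.
The minimum-cost mix takes nothing from titanium dioxide — only chrome yellow, barium sulfate. There the red component and density contribution constraints are tight.
That vertex is x1 = 1.16, x3 = 0.9095.
Objective = 6.66·1.16 + 1.36·0.9095 = 8.9625.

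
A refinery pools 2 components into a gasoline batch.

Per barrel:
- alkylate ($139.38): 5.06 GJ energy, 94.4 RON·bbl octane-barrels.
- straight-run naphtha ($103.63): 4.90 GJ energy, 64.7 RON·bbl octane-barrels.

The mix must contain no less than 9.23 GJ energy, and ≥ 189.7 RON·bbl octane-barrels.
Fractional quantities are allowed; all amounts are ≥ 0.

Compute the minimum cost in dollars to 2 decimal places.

Set it up as a linear program. Let x1 = barrels of alkylate, x2 = barrels of straight-run naphtha.
Minimize 139.38x1 + 103.63x2 subject to:
  5.06x1 + 4.9x2 ≥ 9.23   (energy)
  94.4x1 + 64.7x2 ≥ 189.7   (octane-barrels)
  x1, x2 ≥ 0.
The minimum-cost mix takes nothing from straight-run naphtha — only alkylate. Binding constraint: octane-barrels.
So alkylate = 2.00953 barrels.
Objective = 139.38·2.00953 = 280.0883.

$280.09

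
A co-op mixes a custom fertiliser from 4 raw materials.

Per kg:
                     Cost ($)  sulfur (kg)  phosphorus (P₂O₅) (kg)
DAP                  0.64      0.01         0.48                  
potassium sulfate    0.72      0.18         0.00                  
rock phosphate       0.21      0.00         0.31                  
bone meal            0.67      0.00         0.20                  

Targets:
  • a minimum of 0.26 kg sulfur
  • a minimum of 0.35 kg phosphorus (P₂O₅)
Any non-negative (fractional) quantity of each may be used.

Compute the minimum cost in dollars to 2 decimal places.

$1.28

Set it up as a linear program. Let x1 = kg of DAP, x2 = kg of potassium sulfate, x3 = kg of rock phosphate, x4 = kg of bone meal.
Minimize 0.64x1 + 0.72x2 + 0.21x3 + 0.67x4 subject to:
  0.01x1 + 0.18x2 ≥ 0.26   (sulfur)
  0.48x1 + 0.31x3 + 0.2x4 ≥ 0.35   (phosphorus (P₂O₅))
  x1, x2, x3, x4 ≥ 0.
The optimal basis is {potassium sulfate, rock phosphate}; DAP, bone meal drop out. Binding constraints: sulfur and phosphorus (P₂O₅).
So potassium sulfate = 1.444 kg, rock phosphate = 1.129 kg.
Cost = 0.72·1.444 + 0.21·1.129 = 1.2768.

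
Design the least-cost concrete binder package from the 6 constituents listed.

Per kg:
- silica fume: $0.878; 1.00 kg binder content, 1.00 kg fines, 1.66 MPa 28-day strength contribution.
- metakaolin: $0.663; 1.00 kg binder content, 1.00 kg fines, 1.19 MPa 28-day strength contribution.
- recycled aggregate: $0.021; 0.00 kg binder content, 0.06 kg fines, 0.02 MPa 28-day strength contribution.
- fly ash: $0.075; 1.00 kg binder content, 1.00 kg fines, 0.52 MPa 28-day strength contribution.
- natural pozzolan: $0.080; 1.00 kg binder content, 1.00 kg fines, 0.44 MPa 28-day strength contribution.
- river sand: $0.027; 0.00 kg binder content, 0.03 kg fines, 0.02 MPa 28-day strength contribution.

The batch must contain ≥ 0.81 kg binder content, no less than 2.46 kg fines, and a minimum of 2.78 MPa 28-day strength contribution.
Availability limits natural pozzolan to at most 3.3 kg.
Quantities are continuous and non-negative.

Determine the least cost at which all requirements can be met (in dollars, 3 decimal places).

$0.401

Let x1 = kg of silica fume, x2 = kg of metakaolin, x3 = kg of recycled aggregate, x4 = kg of fly ash, x5 = kg of natural pozzolan, x6 = kg of river sand.
Minimise 0.878x1 + 0.663x2 + 0.021x3 + 0.075x4 + 0.08x5 + 0.027x6 with:
  1x1 + 1x2 + 1x4 + 1x5 ≥ 0.81   (binder content)
  1x1 + 1x2 + 0.06x3 + 1x4 + 1x5 + 0.03x6 ≥ 2.46   (fines)
  1.66x1 + 1.19x2 + 0.02x3 + 0.52x4 + 0.44x5 + 0.02x6 ≥ 2.78   (28-day strength contribution)
  x5 ≤ 3.3
  x1, x2, x3, x4, x5, x6 ≥ 0.
The optimal basis is {fly ash}; silica fume, metakaolin, recycled aggregate, natural pozzolan, river sand drop out. The 28-day strength contribution requirement is met with equality.
That vertex is x4 = 5.346.
Cost = 0.075·5.346 = 0.40095.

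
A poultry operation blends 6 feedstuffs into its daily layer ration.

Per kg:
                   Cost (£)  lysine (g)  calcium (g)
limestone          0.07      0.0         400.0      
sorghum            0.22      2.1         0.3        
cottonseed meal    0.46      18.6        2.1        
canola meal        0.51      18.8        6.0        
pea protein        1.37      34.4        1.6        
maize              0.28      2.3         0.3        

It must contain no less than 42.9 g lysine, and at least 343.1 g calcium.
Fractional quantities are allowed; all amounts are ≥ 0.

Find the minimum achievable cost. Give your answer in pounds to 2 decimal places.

Let x1 = kg of limestone, x2 = kg of sorghum, x3 = kg of cottonseed meal, x4 = kg of canola meal, x5 = kg of pea protein, x6 = kg of maize.
Minimise 0.07x1 + 0.22x2 + 0.46x3 + 0.51x4 + 1.37x5 + 0.28x6 s.t.:
  2.1x2 + 18.6x3 + 18.8x4 + 34.4x5 + 2.3x6 ≥ 42.9   (lysine)
  400x1 + 0.3x2 + 2.1x3 + 6x4 + 1.6x5 + 0.3x6 ≥ 343.1   (calcium)
  x1, x2, x3, x4, x5, x6 ≥ 0.
The cheapest feasible vertex uses only limestone, cottonseed meal; sorghum, canola meal, pea protein, maize are not used. The lysine and calcium requirements are met with equality.
That vertex is x1 = 0.8456, x3 = 2.306.
Hence cost = 0.07·0.8456 + 0.46·2.306 = £1.1200.

£1.12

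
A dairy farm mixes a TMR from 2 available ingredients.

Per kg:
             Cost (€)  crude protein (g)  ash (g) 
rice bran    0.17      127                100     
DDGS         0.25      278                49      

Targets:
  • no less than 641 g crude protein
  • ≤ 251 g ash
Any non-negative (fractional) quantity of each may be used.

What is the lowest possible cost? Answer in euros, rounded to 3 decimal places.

€0.576

Treat it as an LP. Let x1 = kg of rice bran, x2 = kg of DDGS.
Minimise 0.17x1 + 0.25x2 s.t.:
  127x1 + 278x2 ≥ 641   (crude protein)
  100x1 + 49x2 ≤ 251   (ash)
  x1, x2 ≥ 0.
The minimum-cost mix takes nothing from rice bran — only DDGS. There the crude protein constraint is tight.
So DDGS = 2.3058 kg.
Total cost: 0.25·2.3058 = 0.57645.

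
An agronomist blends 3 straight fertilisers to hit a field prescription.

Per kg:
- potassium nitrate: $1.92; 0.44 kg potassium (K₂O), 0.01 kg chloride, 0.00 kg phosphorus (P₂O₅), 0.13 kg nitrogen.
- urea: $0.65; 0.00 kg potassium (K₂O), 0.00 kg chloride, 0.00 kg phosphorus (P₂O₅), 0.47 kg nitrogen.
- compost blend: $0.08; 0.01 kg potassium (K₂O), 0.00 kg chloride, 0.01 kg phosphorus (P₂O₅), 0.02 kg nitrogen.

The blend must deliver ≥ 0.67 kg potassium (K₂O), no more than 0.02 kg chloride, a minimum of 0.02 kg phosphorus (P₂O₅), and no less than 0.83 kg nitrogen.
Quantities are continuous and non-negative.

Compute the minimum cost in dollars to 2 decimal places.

Let x1 = kg of potassium nitrate, x2 = kg of urea, x3 = kg of compost blend.
min 1.92x1 + 0.65x2 + 0.08x3 with:
  0.44x1 + 0.01x3 ≥ 0.67   (potassium (K₂O))
  0.01x1 ≤ 0.02   (chloride)
  0.01x3 ≥ 0.02   (phosphorus (P₂O₅))
  0.13x1 + 0.47x2 + 0.02x3 ≥ 0.83   (nitrogen)
  x1, x2, x3 ≥ 0.
The optimal mix uses every input. Binding constraints: potassium (K₂O), phosphorus (P₂O₅), nitrogen.
Optimal quantities: potassium nitrate = 1.477 kg, urea = 1.272 kg, compost blend = 2 kg.
Hence cost = 1.92·1.477 + 0.65·1.272 + 0.08·2 = $3.8226.

$3.82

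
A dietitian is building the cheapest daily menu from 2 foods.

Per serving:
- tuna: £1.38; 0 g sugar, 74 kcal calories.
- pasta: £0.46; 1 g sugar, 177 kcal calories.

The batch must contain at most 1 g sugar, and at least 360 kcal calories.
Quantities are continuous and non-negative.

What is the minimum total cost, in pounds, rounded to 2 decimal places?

£3.87

This is a linear program. Let x1 = servings of tuna, x2 = servings of pasta.
min 1.38x1 + 0.46x2 subject to:
  1x2 ≤ 1   (sugar)
  74x1 + 177x2 ≥ 360   (calories)
  x1, x2 ≥ 0.
Both inputs are positive at the optimum. Binding constraints: sugar and calories.
Optimal quantities: tuna = 2.473 servings, pasta = 1 serving.
Cost = 1.38·2.473 + 0.46·1 = 3.8727.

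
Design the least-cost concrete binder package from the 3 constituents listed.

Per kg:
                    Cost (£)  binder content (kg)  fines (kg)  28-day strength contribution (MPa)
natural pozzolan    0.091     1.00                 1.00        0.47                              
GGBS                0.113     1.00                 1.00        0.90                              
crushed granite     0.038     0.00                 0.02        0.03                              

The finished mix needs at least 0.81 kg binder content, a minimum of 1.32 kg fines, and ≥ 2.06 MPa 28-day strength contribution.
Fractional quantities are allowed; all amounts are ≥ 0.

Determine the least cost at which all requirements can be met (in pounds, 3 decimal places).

Let x1 = kg of natural pozzolan, x2 = kg of GGBS, x3 = kg of crushed granite.
Minimise 0.091x1 + 0.113x2 + 0.038x3 subject to:
  1x1 + 1x2 ≥ 0.81   (binder content)
  1x1 + 1x2 + 0.02x3 ≥ 1.32   (fines)
  0.47x1 + 0.9x2 + 0.03x3 ≥ 2.06   (28-day strength contribution)
  x1, x2, x3 ≥ 0.
The cheapest feasible vertex uses only GGBS; natural pozzolan, crushed granite are not used. There the 28-day strength contribution constraint is tight.
Solving gives x2 = 2.289.
Total cost: 0.113·2.289 = 0.25866.

£0.259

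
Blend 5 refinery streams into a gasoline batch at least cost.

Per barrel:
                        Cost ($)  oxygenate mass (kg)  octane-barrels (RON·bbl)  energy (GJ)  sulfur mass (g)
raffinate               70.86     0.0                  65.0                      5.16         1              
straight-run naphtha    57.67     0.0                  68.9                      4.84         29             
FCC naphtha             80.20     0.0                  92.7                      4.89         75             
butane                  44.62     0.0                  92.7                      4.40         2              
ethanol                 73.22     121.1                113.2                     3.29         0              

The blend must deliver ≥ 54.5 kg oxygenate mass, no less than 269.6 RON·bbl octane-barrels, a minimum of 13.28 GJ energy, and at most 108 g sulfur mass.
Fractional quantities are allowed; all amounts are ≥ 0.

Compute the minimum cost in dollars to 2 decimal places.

$152.61

Treat it as an LP. Let x1 = barrels of raffinate, x2 = barrels of straight-run naphtha, x3 = barrels of FCC naphtha, x4 = barrels of butane, x5 = barrels of ethanol.
Minimise 70.86x1 + 57.67x2 + 80.2x3 + 44.62x4 + 73.22x5 s.t.:
  121.1x5 ≥ 54.5   (oxygenate mass)
  65x1 + 68.9x2 + 92.7x3 + 92.7x4 + 113.2x5 ≥ 269.6   (octane-barrels)
  5.16x1 + 4.84x2 + 4.89x3 + 4.4x4 + 3.29x5 ≥ 13.28   (energy)
  1x1 + 29x2 + 75x3 + 2x4 ≤ 108   (sulfur mass)
  x1, x2, x3, x4, x5 ≥ 0.
The cheapest feasible vertex uses only butane, ethanol; raffinate, straight-run naphtha, FCC naphtha are not used. There the oxygenate mass and energy constraints are tight.
So butane = 2.6817 barrels, ethanol = 0.45004 barrels.
Hence cost = 44.62·2.6817 + 73.22·0.45004 = $152.6094.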